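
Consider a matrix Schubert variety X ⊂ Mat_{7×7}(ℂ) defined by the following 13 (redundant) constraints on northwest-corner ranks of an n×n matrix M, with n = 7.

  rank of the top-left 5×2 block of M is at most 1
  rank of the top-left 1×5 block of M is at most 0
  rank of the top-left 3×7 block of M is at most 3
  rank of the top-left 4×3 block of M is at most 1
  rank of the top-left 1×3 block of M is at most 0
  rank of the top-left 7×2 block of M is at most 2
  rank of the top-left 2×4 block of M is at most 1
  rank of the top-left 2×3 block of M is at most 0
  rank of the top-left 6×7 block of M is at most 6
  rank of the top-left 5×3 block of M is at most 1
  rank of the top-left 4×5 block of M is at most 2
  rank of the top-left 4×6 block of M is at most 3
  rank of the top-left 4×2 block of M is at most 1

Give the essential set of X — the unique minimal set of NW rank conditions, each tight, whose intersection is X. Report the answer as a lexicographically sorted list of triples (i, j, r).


Rank table r_w(7×7) implied by the 13 constraints:

  row 1: 0 0 0 0 0 1 1
  row 2: 0 0 0 1 1 2 2
  row 3: 1 1 1 2 2 3 3
  row 4: 1 1 1 2 2 3 4
  row 5: 1 1 1 2 3 4 5
  row 6: 1 2 2 3 4 5 6
  row 7: 1 2 3 4 5 6 7

giving w = (6, 4, 1, 7, 5, 2, 3) via Δ²R.

Rothe diagram D(w) (13 cells), 4 SE-corners (essential conditions):

[(1, 5, 0), (2, 3, 0), (4, 5, 2), (5, 3, 1)]


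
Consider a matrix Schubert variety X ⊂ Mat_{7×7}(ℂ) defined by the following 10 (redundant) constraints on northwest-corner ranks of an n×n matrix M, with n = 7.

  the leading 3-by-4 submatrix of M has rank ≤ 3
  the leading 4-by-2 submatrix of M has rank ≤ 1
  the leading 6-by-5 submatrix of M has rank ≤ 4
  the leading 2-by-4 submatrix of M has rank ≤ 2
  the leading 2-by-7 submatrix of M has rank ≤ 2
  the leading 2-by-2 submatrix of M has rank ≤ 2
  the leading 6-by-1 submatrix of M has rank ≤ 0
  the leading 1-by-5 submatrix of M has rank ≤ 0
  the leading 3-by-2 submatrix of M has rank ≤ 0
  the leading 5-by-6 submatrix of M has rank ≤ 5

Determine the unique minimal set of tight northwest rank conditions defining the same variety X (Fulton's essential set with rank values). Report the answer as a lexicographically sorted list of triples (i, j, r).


The tightest implied rank at each (i,j), from the 10 conditions:

  R[1]: 0  0  0  0  0  1  1
  R[2]: 0  0  1  1  1  2  2
  R[3]: 0  0  1  2  2  3  3
  R[4]: 0  1  2  3  3  4  4
  R[5]: 0  1  2  3  4  5  5
  R[6]: 0  1  2  3  4  5  6
  R[7]: 1  2  3  4  5  6  7

so w = (6, 3, 4, 2, 5, 7, 1).

3 SE-corners of the 12-cell Rothe diagram give Ess(w):

[(1, 5, 0), (3, 2, 0), (6, 1, 0)]


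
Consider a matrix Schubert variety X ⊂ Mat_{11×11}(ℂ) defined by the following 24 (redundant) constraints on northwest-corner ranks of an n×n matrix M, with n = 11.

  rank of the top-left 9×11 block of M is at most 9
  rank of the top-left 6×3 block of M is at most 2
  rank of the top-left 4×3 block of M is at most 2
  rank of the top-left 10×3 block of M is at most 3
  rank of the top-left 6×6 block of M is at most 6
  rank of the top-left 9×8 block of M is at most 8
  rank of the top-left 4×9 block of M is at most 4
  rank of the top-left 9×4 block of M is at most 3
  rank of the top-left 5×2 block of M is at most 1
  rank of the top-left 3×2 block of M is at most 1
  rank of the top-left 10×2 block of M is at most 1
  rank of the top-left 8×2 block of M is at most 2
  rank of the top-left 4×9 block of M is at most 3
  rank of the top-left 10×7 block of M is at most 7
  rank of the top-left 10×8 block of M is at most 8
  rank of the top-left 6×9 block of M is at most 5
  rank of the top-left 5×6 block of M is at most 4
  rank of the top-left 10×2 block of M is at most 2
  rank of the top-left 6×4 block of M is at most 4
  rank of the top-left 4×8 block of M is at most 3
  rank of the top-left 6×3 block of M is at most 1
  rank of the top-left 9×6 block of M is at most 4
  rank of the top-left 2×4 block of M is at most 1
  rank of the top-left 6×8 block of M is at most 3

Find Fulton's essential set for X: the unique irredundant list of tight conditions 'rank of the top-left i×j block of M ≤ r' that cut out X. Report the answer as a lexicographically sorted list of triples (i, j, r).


The tightest implied rank at each (i,j), from the 24 conditions:

  R[1]: 1 1 1 1 1 1 1 1 1 1 1
  R[2]: 1 1 1 1 2 2 2 2 2 2 2
  R[3]: 1 1 1 2 3 3 3 3 3 3 3
  R[4]: 1 1 1 2 3 3 3 3 3 4 4
  R[5]: 1 1 1 2 3 3 3 3 4 5 5
  R[6]: 1 1 1 2 3 3 3 3 4 5 6
  R[7]: 1 1 2 3 4 4 4 4 5 6 7
  R[8]: 1 1 2 3 4 4 5 5 6 7 8
  R[9]: 1 1 2 3 4 4 5 6 7 8 9
  R[10]: 1 1 2 3 4 5 6 7 8 9 10
  R[11]: 1 2 3 4 5 6 7 8 9 10 11

so w = (1, 5, 4, 10, 9, 11, 3, 7, 8, 6, 2).

Rothe diagram D(w) (27 cells), 6 SE-corners (essential conditions):

[(2, 4, 1), (4, 9, 3), (6, 3, 1), (6, 8, 3), (9, 6, 4), (10, 2, 1)]


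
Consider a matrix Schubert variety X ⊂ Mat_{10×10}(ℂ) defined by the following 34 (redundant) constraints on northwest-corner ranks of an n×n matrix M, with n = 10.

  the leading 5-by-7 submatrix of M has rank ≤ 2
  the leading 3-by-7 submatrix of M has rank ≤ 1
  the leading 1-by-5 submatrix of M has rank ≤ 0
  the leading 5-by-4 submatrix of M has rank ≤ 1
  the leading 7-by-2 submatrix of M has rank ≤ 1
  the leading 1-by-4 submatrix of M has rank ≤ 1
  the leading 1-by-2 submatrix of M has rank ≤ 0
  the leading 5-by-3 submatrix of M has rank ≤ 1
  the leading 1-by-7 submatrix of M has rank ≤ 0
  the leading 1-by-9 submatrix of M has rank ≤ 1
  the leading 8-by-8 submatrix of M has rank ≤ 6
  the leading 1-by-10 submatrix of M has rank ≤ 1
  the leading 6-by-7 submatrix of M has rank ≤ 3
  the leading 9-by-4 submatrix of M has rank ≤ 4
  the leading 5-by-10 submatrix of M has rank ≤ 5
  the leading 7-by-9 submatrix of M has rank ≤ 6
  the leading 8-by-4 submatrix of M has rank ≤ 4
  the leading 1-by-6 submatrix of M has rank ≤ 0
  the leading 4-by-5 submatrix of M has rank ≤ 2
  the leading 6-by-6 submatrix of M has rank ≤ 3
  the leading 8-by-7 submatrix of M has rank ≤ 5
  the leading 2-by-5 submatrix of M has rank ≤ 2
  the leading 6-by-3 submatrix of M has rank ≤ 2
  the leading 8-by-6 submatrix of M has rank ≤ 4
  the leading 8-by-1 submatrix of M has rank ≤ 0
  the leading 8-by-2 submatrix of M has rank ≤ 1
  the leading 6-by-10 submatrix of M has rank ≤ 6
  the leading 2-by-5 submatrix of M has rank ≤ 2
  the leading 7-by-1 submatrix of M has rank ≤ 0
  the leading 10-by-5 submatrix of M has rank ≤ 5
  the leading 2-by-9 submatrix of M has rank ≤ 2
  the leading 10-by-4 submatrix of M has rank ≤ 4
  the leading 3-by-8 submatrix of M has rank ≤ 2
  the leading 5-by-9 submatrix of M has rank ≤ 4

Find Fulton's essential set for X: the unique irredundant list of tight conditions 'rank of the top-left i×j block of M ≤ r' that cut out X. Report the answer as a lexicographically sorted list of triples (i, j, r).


Rank table r_w(10×10) implied by the 34 constraints:

  i=1: 0 | 0 | 0 | 0 | 0 | 0 | 0 | 1 | 1 | 1
  i=2: 0 | 1 | 1 | 1 | 1 | 1 | 1 | 2 | 2 | 2
  i=3: 0 | 1 | 1 | 1 | 1 | 1 | 1 | 2 | 3 | 3
  i=4: 0 | 1 | 1 | 1 | 2 | 2 | 2 | 3 | 4 | 4
  i=5: 0 | 1 | 1 | 1 | 2 | 2 | 2 | 3 | 4 | 5
  i=6: 0 | 1 | 2 | 2 | 3 | 3 | 3 | 4 | 5 | 6
  i=7: 0 | 1 | 2 | 3 | 4 | 4 | 4 | 5 | 6 | 7
  i=8: 0 | 1 | 2 | 3 | 4 | 4 | 5 | 6 | 7 | 8
  i=9: 1 | 2 | 3 | 4 | 5 | 5 | 6 | 7 | 8 | 9
  i=10: 1 | 2 | 3 | 4 | 5 | 6 | 7 | 8 | 9 | 10

giving w = (8, 2, 9, 5, 10, 3, 4, 7, 1, 6) via Δ²R.

D(w) has 26 cells with 6 SE-corners; essential set:

[(1, 7, 0), (3, 7, 1), (5, 4, 1), (5, 7, 2), (8, 1, 0), (8, 6, 4)]


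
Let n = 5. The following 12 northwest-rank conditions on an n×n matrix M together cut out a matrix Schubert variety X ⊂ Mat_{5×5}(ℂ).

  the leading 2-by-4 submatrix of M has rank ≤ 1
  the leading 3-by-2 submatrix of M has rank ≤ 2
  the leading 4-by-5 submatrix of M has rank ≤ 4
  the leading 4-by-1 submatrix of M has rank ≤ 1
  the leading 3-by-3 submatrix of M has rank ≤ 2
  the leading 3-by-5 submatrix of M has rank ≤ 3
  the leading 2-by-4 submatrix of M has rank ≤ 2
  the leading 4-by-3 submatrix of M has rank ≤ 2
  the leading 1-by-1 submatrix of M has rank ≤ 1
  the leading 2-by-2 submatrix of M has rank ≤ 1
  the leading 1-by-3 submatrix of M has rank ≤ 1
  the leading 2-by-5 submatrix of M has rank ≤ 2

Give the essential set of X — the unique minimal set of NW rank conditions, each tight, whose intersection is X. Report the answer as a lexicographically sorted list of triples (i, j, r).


Computing R[i][j] = min implied NW-rank bound (n=5, 12 conditions):

  i=1: 1  1  1  1  1
  i=2: 1  1  1  1  2
  i=3: 1  2  2  2  3
  i=4: 1  2  2  3  4
  i=5: 1  2  3  4  5

hence w(1..5) = (1, 5, 2, 4, 3).

Rothe diagram D(w) (4 cells), 2 SE-corners (essential conditions):

[(2, 4, 1), (4, 3, 2)]


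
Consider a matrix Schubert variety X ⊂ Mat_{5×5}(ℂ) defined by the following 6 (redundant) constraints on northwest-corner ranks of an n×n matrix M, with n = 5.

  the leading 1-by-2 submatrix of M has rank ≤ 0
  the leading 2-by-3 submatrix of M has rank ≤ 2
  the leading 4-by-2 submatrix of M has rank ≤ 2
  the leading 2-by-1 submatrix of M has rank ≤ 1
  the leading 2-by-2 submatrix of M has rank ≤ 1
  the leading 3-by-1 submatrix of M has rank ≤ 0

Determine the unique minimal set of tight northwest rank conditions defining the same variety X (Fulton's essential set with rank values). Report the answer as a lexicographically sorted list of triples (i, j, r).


Reconstructing r_w from the 6 given conditions:

  row 1: 0, 0, 1, 1, 1
  row 2: 0, 1, 2, 2, 2
  row 3: 0, 1, 2, 3, 3
  row 4: 1, 2, 3, 4, 4
  row 5: 1, 2, 3, 4, 5

the unique w with this rank table is (3, 2, 4, 1, 5).

D(w) has 4 cells with 2 SE-corners; essential set:

[(1, 2, 0), (3, 1, 0)]


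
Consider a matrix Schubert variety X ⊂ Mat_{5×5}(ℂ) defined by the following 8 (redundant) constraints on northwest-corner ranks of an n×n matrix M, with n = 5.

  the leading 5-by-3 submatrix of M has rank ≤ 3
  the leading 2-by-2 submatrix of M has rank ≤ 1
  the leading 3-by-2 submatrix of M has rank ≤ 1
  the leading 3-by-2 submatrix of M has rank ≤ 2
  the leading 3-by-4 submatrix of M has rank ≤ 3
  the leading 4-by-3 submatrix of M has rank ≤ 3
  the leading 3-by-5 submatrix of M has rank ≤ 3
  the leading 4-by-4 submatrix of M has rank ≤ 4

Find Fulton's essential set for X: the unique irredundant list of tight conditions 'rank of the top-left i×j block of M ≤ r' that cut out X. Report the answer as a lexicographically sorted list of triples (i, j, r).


The tightest implied rank at each (i,j), from the 8 conditions:

  i=1: 1 | 1 | 1 | 1 | 1
  i=2: 1 | 1 | 2 | 2 | 2
  i=3: 1 | 1 | 2 | 3 | 3
  i=4: 1 | 2 | 3 | 4 | 4
  i=5: 1 | 2 | 3 | 4 | 5

so w = (1, 3, 4, 2, 5).

1 SE-corner of the 2-cell Rothe diagram gives Ess(w):

[(3, 2, 1)]


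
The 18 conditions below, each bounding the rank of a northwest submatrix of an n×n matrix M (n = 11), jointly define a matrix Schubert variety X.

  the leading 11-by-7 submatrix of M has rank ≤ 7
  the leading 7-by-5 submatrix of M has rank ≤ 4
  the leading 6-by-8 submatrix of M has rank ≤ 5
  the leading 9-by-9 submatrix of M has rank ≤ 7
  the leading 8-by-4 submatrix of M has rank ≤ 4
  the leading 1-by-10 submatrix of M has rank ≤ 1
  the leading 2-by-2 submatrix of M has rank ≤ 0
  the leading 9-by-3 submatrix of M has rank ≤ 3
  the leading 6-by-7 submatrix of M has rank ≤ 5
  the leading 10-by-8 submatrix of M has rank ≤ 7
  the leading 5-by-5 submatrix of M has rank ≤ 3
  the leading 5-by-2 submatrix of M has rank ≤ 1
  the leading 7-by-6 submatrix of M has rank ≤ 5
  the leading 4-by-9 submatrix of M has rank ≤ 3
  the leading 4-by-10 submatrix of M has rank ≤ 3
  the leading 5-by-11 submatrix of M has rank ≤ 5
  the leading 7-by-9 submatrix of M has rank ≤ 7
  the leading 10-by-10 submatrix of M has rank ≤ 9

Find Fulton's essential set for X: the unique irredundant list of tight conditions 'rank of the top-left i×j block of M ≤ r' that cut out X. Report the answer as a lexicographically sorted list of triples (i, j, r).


The tightest implied rank at each (i,j), from the 18 conditions:

  i=1: 0, 0, 1, 1, 1, 1, 1, 1, 1, 1, 1
  i=2: 0, 0, 1, 2, 2, 2, 2, 2, 2, 2, 2
  i=3: 1, 1, 2, 3, 3, 3, 3, 3, 3, 3, 3
  i=4: 1, 1, 2, 3, 3, 3, 3, 3, 3, 3, 4
  i=5: 1, 1, 2, 3, 3, 4, 4, 4, 4, 4, 5
  i=6: 1, 2, 3, 4, 4, 5, 5, 5, 5, 5, 6
  i=7: 1, 2, 3, 4, 4, 5, 6, 6, 6, 6, 7
  i=8: 1, 2, 3, 4, 5, 6, 7, 7, 7, 7, 8
  i=9: 1, 2, 3, 4, 5, 6, 7, 7, 7, 8, 9
  i=10: 1, 2, 3, 4, 5, 6, 7, 7, 8, 9, 10
  i=11: 1, 2, 3, 4, 5, 6, 7, 8, 9, 10, 11

reading off 1-entries of Δ²R: w = (3, 4, 1, 11, 6, 2, 7, 5, 10, 9, 8).

Rothe diagram D(w) (17 cells), 7 SE-corners (essential conditions):

[(2, 2, 0), (4, 10, 3), (5, 2, 1), (5, 5, 3), (7, 5, 4), (9, 9, 7), (10, 8, 7)]


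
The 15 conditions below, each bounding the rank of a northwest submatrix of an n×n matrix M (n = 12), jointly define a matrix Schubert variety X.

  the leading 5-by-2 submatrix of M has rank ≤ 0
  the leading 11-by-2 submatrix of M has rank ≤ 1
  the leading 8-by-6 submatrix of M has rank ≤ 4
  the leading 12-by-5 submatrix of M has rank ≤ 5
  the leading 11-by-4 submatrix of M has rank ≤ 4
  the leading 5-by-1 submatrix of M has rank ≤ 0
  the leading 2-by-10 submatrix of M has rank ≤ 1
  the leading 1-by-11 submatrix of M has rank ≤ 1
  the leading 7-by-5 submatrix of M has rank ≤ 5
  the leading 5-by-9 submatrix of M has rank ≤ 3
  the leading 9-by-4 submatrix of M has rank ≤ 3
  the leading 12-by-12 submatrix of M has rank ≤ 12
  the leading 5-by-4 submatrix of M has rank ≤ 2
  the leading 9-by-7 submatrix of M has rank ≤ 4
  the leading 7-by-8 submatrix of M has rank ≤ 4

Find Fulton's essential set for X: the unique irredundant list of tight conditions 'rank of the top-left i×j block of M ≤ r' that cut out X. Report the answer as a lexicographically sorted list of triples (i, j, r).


Reconstructing r_w from the 15 given conditions:

  R[1]: 0, 0, 1, 1, 1, 1, 1, 1, 1, 1, 1, 1
  R[2]: 0, 0, 1, 1, 1, 1, 1, 1, 1, 1, 2, 2
  R[3]: 0, 0, 1, 2, 2, 2, 2, 2, 2, 2, 3, 3
  R[4]: 0, 0, 1, 2, 3, 3, 3, 3, 3, 3, 4, 4
  R[5]: 0, 0, 1, 2, 3, 3, 3, 3, 3, 4, 5, 5
  R[6]: 1, 1, 2, 3, 4, 4, 4, 4, 4, 5, 6, 6
  R[7]: 1, 1, 2, 3, 4, 4, 4, 4, 5, 6, 7, 7
  R[8]: 1, 1, 2, 3, 4, 4, 4, 5, 6, 7, 8, 8
  R[9]: 1, 1, 2, 3, 4, 4, 4, 5, 6, 7, 8, 9
  R[10]: 1, 1, 2, 3, 4, 5, 5, 6, 7, 8, 9, 10
  R[11]: 1, 1, 2, 3, 4, 5, 6, 7, 8, 9, 10, 11
  R[12]: 1, 2, 3, 4, 5, 6, 7, 8, 9, 10, 11, 12

hence w(1..12) = (3, 11, 4, 5, 10, 1, 9, 8, 12, 6, 7, 2).

Rothe diagram D(w) (33 cells), 6 SE-corners (essential conditions):

[(2, 10, 1), (5, 2, 0), (5, 9, 3), (7, 8, 4), (9, 7, 4), (11, 2, 1)]


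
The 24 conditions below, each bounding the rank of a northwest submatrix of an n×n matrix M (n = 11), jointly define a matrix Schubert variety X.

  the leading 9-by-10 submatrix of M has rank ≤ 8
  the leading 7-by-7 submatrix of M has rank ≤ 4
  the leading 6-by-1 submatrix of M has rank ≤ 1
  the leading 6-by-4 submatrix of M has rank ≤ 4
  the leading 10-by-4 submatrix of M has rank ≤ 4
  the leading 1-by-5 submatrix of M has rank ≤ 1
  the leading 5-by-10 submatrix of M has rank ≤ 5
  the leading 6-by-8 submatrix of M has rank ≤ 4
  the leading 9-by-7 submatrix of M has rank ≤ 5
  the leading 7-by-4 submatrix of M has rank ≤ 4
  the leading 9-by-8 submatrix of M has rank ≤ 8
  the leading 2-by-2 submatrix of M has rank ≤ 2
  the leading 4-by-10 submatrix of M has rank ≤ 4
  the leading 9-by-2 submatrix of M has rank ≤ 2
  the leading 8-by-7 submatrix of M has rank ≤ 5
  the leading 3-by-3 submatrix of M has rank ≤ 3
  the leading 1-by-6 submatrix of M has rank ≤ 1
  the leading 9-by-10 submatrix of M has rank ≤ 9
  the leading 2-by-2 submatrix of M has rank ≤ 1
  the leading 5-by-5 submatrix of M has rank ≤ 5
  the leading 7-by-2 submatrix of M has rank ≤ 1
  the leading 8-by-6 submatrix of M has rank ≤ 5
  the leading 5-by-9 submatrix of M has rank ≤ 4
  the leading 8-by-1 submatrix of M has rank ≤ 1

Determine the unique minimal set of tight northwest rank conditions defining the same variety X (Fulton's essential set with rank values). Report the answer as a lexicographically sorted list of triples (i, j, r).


Reconstructing r_w from the 24 given conditions:

  row 1: 1 1 1 1 1 1 1 1 1 1 1
  row 2: 1 1 2 2 2 2 2 2 2 2 2
  row 3: 1 1 2 3 3 3 3 3 3 3 3
  row 4: 1 1 2 3 4 4 4 4 4 4 4
  row 5: 1 1 2 3 4 4 4 4 4 5 5
  row 6: 1 1 2 3 4 4 4 4 5 6 6
  row 7: 1 1 2 3 4 4 4 5 6 7 7
  row 8: 1 2 3 4 5 5 5 6 7 8 8
  row 9: 1 2 3 4 5 5 5 6 7 8 9
  row 10: 1 2 3 4 5 6 6 7 8 9 10
  row 11: 1 2 3 4 5 6 7 8 9 10 11

reading off 1-entries of Δ²R: w = (1, 3, 4, 5, 10, 9, 8, 2, 11, 6, 7).

Fulton essential set (5 of the 17 Rothe cells):

[(5, 9, 4), (6, 8, 4), (7, 2, 1), (7, 7, 4), (9, 7, 5)]


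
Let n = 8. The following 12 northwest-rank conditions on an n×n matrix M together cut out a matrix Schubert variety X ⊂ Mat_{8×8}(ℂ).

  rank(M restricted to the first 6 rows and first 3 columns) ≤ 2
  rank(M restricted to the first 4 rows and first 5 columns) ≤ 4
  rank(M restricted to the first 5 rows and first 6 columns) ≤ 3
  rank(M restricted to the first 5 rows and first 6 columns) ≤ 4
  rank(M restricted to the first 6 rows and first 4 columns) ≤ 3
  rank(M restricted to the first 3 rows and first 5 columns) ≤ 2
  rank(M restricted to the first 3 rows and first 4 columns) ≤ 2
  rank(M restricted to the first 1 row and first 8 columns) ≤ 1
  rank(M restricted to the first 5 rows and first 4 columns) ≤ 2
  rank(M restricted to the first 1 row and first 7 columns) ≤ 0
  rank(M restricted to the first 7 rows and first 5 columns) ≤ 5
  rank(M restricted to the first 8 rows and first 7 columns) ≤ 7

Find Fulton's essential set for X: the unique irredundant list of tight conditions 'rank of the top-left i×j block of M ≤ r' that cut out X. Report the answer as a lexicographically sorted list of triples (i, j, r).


The tightest implied rank at each (i,j), from the 12 conditions:

  row 1: 0 | 0 | 0 | 0 | 0 | 0 | 0 | 1
  row 2: 1 | 1 | 1 | 1 | 1 | 1 | 1 | 2
  row 3: 1 | 2 | 2 | 2 | 2 | 2 | 2 | 3
  row 4: 1 | 2 | 2 | 2 | 3 | 3 | 3 | 4
  row 5: 1 | 2 | 2 | 2 | 3 | 3 | 4 | 5
  row 6: 1 | 2 | 2 | 3 | 4 | 4 | 5 | 6
  row 7: 1 | 2 | 3 | 4 | 5 | 5 | 6 | 7
  row 8: 1 | 2 | 3 | 4 | 5 | 6 | 7 | 8

reading off 1-entries of Δ²R: w = (8, 1, 2, 5, 7, 4, 3, 6).

Rothe diagram D(w) (13 cells), 4 SE-corners (essential conditions):

[(1, 7, 0), (5, 4, 2), (5, 6, 3), (6, 3, 2)]


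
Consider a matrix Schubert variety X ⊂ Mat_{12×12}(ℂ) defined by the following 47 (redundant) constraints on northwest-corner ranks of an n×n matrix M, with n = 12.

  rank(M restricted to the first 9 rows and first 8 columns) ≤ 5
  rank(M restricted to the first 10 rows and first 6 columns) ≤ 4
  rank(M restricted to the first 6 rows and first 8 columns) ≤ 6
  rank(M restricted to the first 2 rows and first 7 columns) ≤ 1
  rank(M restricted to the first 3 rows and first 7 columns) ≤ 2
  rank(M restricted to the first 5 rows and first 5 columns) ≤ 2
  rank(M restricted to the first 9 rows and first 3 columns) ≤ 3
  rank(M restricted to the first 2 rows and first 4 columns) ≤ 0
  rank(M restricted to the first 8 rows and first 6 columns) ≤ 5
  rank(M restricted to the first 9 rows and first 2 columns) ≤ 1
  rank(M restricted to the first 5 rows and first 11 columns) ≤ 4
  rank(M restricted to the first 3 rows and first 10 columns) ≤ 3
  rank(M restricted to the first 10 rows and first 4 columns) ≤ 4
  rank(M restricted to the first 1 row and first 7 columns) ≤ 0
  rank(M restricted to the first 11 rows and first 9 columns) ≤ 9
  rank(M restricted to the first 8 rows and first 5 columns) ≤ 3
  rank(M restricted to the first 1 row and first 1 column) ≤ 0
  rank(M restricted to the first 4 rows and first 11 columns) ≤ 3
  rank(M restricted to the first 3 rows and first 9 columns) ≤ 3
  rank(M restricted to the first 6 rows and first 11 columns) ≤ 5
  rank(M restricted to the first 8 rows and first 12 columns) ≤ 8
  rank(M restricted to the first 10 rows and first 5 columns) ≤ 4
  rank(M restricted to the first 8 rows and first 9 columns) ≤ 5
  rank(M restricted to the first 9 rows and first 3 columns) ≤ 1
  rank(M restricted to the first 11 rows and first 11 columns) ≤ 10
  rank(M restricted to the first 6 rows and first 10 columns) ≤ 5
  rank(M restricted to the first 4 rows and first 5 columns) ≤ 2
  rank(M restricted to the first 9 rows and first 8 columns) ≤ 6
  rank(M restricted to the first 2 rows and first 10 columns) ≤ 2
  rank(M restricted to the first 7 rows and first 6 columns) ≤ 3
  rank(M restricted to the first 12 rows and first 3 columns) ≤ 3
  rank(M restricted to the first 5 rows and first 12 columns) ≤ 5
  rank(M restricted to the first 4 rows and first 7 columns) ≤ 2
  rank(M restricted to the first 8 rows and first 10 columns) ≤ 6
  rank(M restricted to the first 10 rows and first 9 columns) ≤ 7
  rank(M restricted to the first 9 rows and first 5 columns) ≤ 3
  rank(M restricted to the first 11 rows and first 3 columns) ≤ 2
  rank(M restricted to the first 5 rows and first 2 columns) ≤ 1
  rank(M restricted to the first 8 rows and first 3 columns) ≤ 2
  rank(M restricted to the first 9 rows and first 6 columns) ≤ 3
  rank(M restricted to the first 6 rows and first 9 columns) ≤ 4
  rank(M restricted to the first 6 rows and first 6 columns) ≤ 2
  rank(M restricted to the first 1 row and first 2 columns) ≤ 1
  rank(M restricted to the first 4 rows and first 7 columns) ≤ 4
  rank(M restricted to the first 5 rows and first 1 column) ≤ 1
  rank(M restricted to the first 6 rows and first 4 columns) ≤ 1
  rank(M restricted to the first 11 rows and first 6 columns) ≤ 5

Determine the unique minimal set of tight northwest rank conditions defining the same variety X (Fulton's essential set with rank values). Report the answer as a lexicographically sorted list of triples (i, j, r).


The tightest implied rank at each (i,j), from the 47 conditions:

  i=1: 0  0  0  0  0  0  0  1  1  1  1  1
  i=2: 0  0  0  0  1  1  1  2  2  2  2  2
  i=3: 1  1  1  1  2  2  2  3  3  3  3  3
  i=4: 1  1  1  1  2  2  2  3  3  3  3  4
  i=5: 1  1  1  1  2  2  3  4  4  4  4  5
  i=6: 1  1  1  1  2  2  3  4  4  5  5  6
  i=7: 1  1  1  2  3  3  4  5  5  6  6  7
  i=8: 1  1  1  2  3  3  4  5  5  6  7  8
  i=9: 1  1  1  2  3  3  4  5  6  7  8  9
  i=10: 1  2  2  3  4  4  5  6  7  8  9  10
  i=11: 1  2  2  3  4  5  6  7  8  9  10  11
  i=12: 1  2  3  4  5  6  7  8  9  10  11  12

reading off 1-entries of Δ²R: w = (8, 5, 1, 12, 7, 10, 4, 11, 9, 2, 6, 3).

D(w) has 38 cells with 11 SE-corners; essential set:

[(1, 7, 0), (2, 4, 0), (4, 7, 2), (4, 11, 3), (6, 4, 1), (6, 6, 2), (6, 9, 4), (8, 9, 5), (9, 3, 1), (9, 6, 3), (11, 3, 2)]


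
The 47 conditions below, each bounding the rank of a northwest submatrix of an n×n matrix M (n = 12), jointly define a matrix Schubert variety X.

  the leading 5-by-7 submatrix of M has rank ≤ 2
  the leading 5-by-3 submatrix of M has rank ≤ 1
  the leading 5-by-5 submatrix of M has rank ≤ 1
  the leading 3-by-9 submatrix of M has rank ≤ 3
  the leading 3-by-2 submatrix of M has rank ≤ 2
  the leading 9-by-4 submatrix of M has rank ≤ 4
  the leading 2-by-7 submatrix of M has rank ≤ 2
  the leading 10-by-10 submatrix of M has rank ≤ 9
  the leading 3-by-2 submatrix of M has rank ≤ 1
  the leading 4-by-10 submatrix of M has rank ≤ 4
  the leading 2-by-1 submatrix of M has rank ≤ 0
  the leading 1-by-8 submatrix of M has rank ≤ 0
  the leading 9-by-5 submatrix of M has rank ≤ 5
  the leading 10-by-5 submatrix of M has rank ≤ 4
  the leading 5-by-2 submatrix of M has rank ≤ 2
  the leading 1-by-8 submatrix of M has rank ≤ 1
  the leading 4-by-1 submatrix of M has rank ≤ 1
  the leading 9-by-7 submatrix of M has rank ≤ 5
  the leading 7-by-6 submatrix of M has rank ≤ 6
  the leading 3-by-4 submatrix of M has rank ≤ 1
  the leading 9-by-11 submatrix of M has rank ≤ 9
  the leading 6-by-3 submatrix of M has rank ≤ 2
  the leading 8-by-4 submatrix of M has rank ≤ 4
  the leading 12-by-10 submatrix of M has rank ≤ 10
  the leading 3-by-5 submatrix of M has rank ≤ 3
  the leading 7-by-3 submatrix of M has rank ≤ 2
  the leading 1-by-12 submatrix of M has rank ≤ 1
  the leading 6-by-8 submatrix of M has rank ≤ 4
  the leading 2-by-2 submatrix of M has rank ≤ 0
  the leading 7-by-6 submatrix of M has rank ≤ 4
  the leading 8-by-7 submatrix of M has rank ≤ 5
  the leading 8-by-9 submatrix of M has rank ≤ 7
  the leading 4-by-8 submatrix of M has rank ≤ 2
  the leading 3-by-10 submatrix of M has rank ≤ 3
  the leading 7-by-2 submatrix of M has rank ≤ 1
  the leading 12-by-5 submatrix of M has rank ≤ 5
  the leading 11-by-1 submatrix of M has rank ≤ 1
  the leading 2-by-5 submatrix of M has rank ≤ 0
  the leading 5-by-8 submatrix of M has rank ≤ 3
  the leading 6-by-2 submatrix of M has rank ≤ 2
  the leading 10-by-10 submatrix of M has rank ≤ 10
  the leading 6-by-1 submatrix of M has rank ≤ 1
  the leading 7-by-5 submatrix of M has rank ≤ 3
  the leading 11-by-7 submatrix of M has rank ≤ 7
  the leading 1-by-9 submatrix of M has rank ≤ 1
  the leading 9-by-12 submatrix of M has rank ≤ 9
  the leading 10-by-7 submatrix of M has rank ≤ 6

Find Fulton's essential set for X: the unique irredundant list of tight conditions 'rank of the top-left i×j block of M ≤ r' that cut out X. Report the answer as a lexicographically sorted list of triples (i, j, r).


Recovering R(i,j) via the rank-extension bound from the 47 conditions:

  row 1: 0  0  0  0  0  0  0  0  1  1  1  1
  row 2: 0  0  0  0  0  1  1  1  2  2  2  2
  row 3: 1  1  1  1  1  2  2  2  3  3  3  3
  row 4: 1  1  1  1  1  2  2  2  3  4  4  4
  row 5: 1  1  1  1  1  2  2  3  4  5  5  5
  row 6: 1  1  2  2  2  3  3  4  5  6  6  6
  row 7: 1  1  2  3  3  4  4  5  6  7  7  7
  row 8: 1  2  3  4  4  5  5  6  7  8  8  8
  row 9: 1  2  3  4  4  5  5  6  7  8  9  9
  row 10: 1  2  3  4  4  5  6  7  8  9  10  10
  row 11: 1  2  3  4  5  6  7  8  9  10  11  11
  row 12: 1  2  3  4  5  6  7  8  9  10  11  12

reading off 1-entries of Δ²R: w = (9, 6, 1, 10, 8, 3, 4, 2, 11, 7, 5, 12).

ℓ(w)=29; the 8 essential cells (i,j,r):

[(1, 8, 0), (2, 5, 0), (4, 8, 2), (5, 5, 1), (5, 7, 2), (7, 2, 1), (9, 7, 5), (10, 5, 4)]


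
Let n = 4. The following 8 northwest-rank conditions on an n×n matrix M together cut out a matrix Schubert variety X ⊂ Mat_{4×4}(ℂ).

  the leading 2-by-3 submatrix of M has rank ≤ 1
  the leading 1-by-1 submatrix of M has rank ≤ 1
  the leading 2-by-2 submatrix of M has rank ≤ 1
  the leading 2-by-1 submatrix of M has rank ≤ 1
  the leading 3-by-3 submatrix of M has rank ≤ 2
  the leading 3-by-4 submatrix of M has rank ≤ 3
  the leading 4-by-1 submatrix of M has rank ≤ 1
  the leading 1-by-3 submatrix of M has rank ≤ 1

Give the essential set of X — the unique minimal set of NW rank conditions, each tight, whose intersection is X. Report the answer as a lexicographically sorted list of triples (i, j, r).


The tightest implied rank at each (i,j), from the 8 conditions:

  1 | 1 | 1 | 1
  1 | 1 | 1 | 2
  1 | 2 | 2 | 3
  1 | 2 | 3 | 4

reading off 1-entries of Δ²R: w = (1, 4, 2, 3).

ℓ(w)=2; the 1 essential cell (i,j,r):

[(2, 3, 1)]


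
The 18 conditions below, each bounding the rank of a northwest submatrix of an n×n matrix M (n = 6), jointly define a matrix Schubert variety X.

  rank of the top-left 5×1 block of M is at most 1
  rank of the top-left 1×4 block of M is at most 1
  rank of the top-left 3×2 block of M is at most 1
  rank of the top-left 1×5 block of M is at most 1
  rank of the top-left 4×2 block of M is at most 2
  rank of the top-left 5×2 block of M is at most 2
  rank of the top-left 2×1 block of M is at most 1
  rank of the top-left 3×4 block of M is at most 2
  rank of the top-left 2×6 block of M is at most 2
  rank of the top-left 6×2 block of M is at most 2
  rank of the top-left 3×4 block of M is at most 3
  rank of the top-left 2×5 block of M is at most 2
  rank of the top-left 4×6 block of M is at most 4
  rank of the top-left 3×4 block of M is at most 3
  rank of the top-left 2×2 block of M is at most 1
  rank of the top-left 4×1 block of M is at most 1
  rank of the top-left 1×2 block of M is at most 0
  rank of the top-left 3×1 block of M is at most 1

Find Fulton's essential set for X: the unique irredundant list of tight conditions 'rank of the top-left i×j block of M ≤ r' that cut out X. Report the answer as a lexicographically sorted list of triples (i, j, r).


Reconstructing r_w from the 18 given conditions:

  0  0  1  1  1  1
  1  1  2  2  2  2
  1  1  2  2  3  3
  1  2  3  3  4  4
  1  2  3  4  5  5
  1  2  3  4  5  6

giving w = (3, 1, 5, 2, 4, 6) via Δ²R.

ℓ(w)=4; the 3 essential cells (i,j,r):

[(1, 2, 0), (3, 2, 1), (3, 4, 2)]


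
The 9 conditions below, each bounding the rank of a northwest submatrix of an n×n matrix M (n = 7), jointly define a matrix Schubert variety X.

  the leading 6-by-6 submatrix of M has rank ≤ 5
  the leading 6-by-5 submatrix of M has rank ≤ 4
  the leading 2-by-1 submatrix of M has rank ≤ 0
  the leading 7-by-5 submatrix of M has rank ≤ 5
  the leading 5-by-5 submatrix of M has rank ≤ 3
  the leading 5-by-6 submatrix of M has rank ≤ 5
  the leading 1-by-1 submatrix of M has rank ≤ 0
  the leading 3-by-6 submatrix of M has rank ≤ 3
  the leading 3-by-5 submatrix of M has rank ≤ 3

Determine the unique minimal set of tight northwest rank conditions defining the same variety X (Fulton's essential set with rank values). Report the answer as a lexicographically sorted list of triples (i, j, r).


Recovering R(i,j) via the rank-extension bound from the 9 conditions:

  row 1: 0 | 1 | 1 | 1 | 1 | 1 | 1
  row 2: 0 | 1 | 2 | 2 | 2 | 2 | 2
  row 3: 1 | 2 | 3 | 3 | 3 | 3 | 3
  row 4: 1 | 2 | 3 | 3 | 3 | 4 | 4
  row 5: 1 | 2 | 3 | 3 | 3 | 4 | 5
  row 6: 1 | 2 | 3 | 4 | 4 | 5 | 6
  row 7: 1 | 2 | 3 | 4 | 5 | 6 | 7

giving w = (2, 3, 1, 6, 7, 4, 5) via Δ²R.

|D(w)|=6, |Ess(w)|=2:

[(2, 1, 0), (5, 5, 3)]


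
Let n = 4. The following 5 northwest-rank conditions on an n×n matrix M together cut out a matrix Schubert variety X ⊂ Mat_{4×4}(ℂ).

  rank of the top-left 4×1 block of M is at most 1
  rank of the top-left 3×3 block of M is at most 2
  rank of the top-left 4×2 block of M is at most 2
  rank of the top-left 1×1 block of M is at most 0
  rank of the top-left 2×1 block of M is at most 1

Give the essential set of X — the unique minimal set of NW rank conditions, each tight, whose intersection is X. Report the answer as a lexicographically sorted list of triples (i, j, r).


Propagating the 5 rank bounds to every northwest block:

  0  1  1  1
  1  2  2  2
  1  2  2  3
  1  2  3  4

reading off 1-entries of Δ²R: w = (2, 1, 4, 3).

Rothe diagram D(w) (2 cells), 2 SE-corners (essential conditions):

[(1, 1, 0), (3, 3, 2)]


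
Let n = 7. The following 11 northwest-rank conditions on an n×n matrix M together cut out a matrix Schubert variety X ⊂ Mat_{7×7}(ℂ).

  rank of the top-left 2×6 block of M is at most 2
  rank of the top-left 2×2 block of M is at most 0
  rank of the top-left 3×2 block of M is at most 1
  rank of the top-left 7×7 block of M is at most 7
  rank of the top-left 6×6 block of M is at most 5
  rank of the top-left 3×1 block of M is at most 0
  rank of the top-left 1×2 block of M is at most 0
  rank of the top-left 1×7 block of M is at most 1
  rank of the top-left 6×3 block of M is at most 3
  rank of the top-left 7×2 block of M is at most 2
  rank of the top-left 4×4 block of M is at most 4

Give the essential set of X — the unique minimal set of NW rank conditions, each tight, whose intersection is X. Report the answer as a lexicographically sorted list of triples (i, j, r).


The tightest implied rank at each (i,j), from the 11 conditions:

  i=1: 0 | 0 | 1 | 1 | 1 | 1 | 1
  i=2: 0 | 0 | 1 | 2 | 2 | 2 | 2
  i=3: 0 | 1 | 2 | 3 | 3 | 3 | 3
  i=4: 1 | 2 | 3 | 4 | 4 | 4 | 4
  i=5: 1 | 2 | 3 | 4 | 5 | 5 | 5
  i=6: 1 | 2 | 3 | 4 | 5 | 5 | 6
  i=7: 1 | 2 | 3 | 4 | 5 | 6 | 7

reading off 1-entries of Δ²R: w = (3, 4, 2, 1, 5, 7, 6).

3 SE-corners of the 6-cell Rothe diagram give Ess(w):

[(2, 2, 0), (3, 1, 0), (6, 6, 5)]


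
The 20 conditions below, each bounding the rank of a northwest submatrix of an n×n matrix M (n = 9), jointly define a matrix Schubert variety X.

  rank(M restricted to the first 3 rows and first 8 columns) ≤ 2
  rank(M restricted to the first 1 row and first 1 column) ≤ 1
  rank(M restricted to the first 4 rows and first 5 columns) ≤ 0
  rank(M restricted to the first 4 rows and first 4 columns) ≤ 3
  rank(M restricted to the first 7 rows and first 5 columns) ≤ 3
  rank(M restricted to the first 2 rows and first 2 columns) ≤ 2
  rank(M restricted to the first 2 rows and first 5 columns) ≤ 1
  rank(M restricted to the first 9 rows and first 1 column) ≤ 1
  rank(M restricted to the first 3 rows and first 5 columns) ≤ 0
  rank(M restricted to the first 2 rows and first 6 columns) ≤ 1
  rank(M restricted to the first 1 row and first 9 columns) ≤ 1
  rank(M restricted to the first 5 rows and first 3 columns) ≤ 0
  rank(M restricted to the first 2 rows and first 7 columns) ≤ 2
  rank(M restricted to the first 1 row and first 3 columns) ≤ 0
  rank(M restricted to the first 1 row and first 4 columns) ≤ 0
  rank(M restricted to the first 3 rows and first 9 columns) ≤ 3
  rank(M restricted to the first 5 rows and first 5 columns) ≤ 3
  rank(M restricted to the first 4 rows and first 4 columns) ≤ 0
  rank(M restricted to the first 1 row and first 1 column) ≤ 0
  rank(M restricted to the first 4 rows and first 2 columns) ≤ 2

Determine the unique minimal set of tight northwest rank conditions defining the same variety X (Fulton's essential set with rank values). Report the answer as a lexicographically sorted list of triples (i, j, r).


Propagating the 20 rank bounds to every northwest block:

  row 1: 0  0  0  0  0  1  1  1  1
  row 2: 0  0  0  0  0  1  2  2  2
  row 3: 0  0  0  0  0  1  2  2  3
  row 4: 0  0  0  0  0  1  2  3  4
  row 5: 0  0  0  1  1  2  3  4  5
  row 6: 1  1  1  2  2  3  4  5  6
  row 7: 1  2  2  3  3  4  5  6  7
  row 8: 1  2  3  4  4  5  6  7  8
  row 9: 1  2  3  4  5  6  7  8  9

second differences of R give the permutation w = (6, 7, 9, 8, 4, 1, 2, 3, 5).

ℓ(w)=24; the 3 essential cells (i,j,r):

[(3, 8, 2), (4, 5, 0), (5, 3, 0)]


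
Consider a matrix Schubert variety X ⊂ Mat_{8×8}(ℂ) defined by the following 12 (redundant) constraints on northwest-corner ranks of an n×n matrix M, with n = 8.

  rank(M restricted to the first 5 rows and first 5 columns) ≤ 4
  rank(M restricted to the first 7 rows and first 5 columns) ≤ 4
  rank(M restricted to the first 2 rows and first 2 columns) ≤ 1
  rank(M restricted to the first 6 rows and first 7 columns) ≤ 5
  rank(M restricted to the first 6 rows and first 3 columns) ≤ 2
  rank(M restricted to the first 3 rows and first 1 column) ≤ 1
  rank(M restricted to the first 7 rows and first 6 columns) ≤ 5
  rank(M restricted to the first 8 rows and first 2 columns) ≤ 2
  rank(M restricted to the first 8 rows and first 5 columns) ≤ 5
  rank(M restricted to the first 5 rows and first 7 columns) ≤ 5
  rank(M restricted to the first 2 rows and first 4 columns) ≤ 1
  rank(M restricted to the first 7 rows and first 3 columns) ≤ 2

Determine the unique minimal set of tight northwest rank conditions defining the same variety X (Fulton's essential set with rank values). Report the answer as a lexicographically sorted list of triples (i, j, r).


Computing R[i][j] = min implied NW-rank bound (n=8, 12 conditions):

  1 1 1 1 1 1 1 1
  1 1 1 1 2 2 2 2
  1 2 2 2 3 3 3 3
  1 2 2 3 4 4 4 4
  1 2 2 3 4 5 5 5
  1 2 2 3 4 5 5 6
  1 2 2 3 4 5 6 7
  1 2 3 4 5 6 7 8

second differences of R give the permutation w = (1, 5, 2, 4, 6, 8, 7, 3).

D(w) has 8 cells with 3 SE-corners; essential set:

[(2, 4, 1), (6, 7, 5), (7, 3, 2)]


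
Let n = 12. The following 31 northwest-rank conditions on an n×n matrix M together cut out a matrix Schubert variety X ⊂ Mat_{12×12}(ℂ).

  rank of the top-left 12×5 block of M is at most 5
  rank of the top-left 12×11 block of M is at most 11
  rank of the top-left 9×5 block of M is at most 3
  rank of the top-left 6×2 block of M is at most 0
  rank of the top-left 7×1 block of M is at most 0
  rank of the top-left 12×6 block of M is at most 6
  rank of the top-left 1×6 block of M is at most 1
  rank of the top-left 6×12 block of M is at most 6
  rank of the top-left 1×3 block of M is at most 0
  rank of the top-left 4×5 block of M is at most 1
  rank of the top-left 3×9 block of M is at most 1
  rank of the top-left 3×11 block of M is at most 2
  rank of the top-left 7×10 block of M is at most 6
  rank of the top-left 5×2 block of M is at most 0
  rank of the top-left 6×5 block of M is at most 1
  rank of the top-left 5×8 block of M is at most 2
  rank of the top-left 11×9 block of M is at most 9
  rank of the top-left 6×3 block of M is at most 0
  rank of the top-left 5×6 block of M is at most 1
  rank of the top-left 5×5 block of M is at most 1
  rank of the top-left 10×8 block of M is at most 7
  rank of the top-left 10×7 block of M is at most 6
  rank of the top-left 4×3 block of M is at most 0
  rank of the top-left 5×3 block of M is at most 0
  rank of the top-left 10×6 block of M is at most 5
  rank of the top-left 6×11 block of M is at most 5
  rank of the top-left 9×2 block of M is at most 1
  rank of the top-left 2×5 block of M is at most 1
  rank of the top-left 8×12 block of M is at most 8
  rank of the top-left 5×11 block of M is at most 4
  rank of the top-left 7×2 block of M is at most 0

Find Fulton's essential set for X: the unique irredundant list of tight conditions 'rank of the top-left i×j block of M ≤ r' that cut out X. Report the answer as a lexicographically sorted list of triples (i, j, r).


The tightest implied rank at each (i,j), from the 31 conditions:

  R[1]: 0 0 0 1 1 1 1 1 1 1 1 1
  R[2]: 0 0 0 1 1 1 1 1 1 2 2 2
  R[3]: 0 0 0 1 1 1 1 1 1 2 2 3
  R[4]: 0 0 0 1 1 1 2 2 2 3 3 4
  R[5]: 0 0 0 1 1 1 2 2 3 4 4 5
  R[6]: 0 0 0 1 1 2 3 3 4 5 5 6
  R[7]: 0 0 1 2 2 3 4 4 5 6 6 7
  R[8]: 1 1 2 3 3 4 5 5 6 7 7 8
  R[9]: 1 1 2 3 3 4 5 6 7 8 8 9
  R[10]: 1 2 3 4 4 5 6 7 8 9 9 10
  R[11]: 1 2 3 4 5 6 7 8 9 10 10 11
  R[12]: 1 2 3 4 5 6 7 8 9 10 11 12

so w = (4, 10, 12, 7, 9, 6, 3, 1, 8, 2, 5, 11).

Fulton essential set (9 of the 39 Rothe cells):

[(3, 9, 1), (3, 11, 2), (5, 6, 1), (5, 8, 2), (6, 3, 0), (6, 5, 1), (7, 2, 0), (9, 2, 1), (9, 5, 3)]


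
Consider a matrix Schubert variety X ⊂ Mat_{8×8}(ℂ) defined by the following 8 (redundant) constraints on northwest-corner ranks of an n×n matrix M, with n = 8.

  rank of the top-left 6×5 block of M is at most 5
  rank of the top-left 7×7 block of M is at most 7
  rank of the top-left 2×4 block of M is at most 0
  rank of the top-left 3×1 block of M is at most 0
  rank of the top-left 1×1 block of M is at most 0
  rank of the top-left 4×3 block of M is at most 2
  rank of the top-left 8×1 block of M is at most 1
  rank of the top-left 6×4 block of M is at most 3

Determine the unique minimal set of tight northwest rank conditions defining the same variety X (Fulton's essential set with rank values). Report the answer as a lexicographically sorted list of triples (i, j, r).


Reconstructing r_w from the 8 given conditions:

  0 0 0 0 1 1 1 1
  0 0 0 0 1 2 2 2
  0 1 1 1 2 3 3 3
  1 2 2 2 3 4 4 4
  1 2 3 3 4 5 5 5
  1 2 3 3 4 5 6 6
  1 2 3 4 5 6 7 7
  1 2 3 4 5 6 7 8

so w = (5, 6, 2, 1, 3, 7, 4, 8).

Rothe diagram D(w) (10 cells), 3 SE-corners (essential conditions):

[(2, 4, 0), (3, 1, 0), (6, 4, 3)]


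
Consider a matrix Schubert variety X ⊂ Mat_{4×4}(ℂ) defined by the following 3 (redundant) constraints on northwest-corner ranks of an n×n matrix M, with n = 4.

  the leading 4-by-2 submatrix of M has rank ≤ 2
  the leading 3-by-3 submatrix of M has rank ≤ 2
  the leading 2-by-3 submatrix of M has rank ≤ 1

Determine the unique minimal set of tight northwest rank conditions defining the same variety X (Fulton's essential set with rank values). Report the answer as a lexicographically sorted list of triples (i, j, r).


The tightest implied rank at each (i,j), from the 3 conditions:

  R[1]: 1, 1, 1, 1
  R[2]: 1, 1, 1, 2
  R[3]: 1, 2, 2, 3
  R[4]: 1, 2, 3, 4

hence w(1..4) = (1, 4, 2, 3).

ℓ(w)=2; the 1 essential cell (i,j,r):

[(2, 3, 1)]
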